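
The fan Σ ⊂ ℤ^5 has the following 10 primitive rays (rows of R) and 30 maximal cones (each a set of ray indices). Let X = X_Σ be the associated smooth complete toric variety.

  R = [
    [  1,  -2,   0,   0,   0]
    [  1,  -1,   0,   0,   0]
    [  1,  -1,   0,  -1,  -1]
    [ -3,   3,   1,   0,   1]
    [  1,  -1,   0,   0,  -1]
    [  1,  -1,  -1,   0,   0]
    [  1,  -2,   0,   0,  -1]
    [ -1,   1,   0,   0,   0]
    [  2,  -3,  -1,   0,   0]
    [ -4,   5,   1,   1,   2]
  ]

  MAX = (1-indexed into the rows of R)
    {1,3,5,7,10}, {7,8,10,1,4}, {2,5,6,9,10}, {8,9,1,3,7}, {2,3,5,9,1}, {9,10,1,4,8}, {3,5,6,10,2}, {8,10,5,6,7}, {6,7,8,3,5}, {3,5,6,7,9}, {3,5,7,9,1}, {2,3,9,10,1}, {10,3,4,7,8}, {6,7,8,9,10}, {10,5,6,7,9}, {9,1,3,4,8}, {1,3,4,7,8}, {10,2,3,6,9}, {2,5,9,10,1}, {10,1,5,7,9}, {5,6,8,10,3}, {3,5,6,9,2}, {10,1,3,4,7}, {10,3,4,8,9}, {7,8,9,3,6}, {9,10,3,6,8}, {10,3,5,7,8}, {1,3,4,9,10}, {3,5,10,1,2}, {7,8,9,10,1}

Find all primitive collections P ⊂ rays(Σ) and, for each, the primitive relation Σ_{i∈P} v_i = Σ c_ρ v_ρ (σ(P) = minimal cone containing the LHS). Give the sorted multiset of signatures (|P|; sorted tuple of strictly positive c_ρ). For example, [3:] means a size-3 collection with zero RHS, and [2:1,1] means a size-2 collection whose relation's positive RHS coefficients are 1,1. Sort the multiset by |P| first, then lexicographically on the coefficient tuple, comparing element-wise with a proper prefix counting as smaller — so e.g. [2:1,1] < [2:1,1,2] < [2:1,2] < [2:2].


Primitive collections (13):

  {2,8}:  v_{2} + v_{8} = 0 — sig = [2:]
  {1,6}:  v_{1} + v_{6} = v_{9} — sig = [2:1]
  {2,7}:  v_{2} + v_{7} = v_{1} + v_{5} — sig = [2:1,1]
  {2,4}:  v_{2} + v_{4} = v_{1} + v_{3} + v_{10} — sig = [2:1,1,1]
  {4,5}:  v_{4} + v_{5} = v_{3} + v_{7} + v_{10} — sig = [2:1,1,1]
  {4,6}:  v_{4} + v_{6} = v_{3} + v_{8} + v_{9} + v_{10} — sig = [2:1,1,1,1]
  {1,5,8}:  v_{1} + v_{5} + v_{8} = v_{7} — sig = [3:1]
  {5,8,9}:  v_{5} + v_{8} + v_{9} = v_{6} + v_{7} — sig = [3:1,1]
  {4,7,9}:  v_{4} + v_{7} + v_{9} = 2·v_{1} + 2·v_{8} — sig = [3:2,2]
  {3,5,9,10}:  v_{3} + v_{5} + v_{9} + v_{10} = 0 — sig = [4:]
  {1,3,8,10}:  v_{1} + v_{3} + v_{8} + v_{10} = v_{4} — sig = [4:1]
  {3,6,7,10}:  v_{3} + v_{6} + v_{7} + v_{10} = v_{8} — sig = [4:1]
  {3,7,9,10}:  v_{3} + v_{7} + v_{9} + v_{10} = v_{1} + v_{8} — sig = [4:1,1]

Sorted signature multiset PRS(X):
    |P|=2: 6 collections, coeffs (), (1), (1,1), (1,1,1), (1,1,1), (1,1,1,1)
    |P|=3: 3 collections, coeffs (1), (1,1), (2,2)
    |P|=4: 4 collections, coeffs (), (1), (1), (1,1)


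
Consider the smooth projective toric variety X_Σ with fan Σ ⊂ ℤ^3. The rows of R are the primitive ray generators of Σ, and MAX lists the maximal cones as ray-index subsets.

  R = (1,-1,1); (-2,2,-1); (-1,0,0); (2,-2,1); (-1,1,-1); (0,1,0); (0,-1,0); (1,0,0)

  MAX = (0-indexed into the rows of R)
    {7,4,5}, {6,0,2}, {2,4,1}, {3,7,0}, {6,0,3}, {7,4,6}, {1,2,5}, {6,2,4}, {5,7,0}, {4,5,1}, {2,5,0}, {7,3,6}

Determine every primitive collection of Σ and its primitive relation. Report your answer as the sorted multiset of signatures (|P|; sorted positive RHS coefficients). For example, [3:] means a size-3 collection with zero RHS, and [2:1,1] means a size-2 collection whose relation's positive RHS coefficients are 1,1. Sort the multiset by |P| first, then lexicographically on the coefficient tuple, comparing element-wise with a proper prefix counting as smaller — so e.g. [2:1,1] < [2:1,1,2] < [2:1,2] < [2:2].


The 12 primitive collections of Σ (r=8, n=3):

  • {0,4}:  v_{0} + v_{4} = 0  ⟹  sig = [2:]
  • {1,3}:  v_{1} + v_{3} = 0  ⟹  sig = [2:]
  • {2,7}:  v_{2} + v_{7} = 0  ⟹  sig = [2:]
  • {5,6}:  v_{5} + v_{6} = 0  ⟹  sig = [2:]
  • {0,1}:  v_{0} + v_{1} = v_{2} + v_{5}  ⟹  sig = [2:1,1]
  • {1,6}:  v_{1} + v_{6} = v_{2} + v_{4}  ⟹  sig = [2:1,1]
  • {1,7}:  v_{1} + v_{7} = v_{4} + v_{5}  ⟹  sig = [2:1,1]
  • {2,3}:  v_{2} + v_{3} = v_{0} + v_{6}  ⟹  sig = [2:1,1]
  • {3,4}:  v_{3} + v_{4} = v_{6} + v_{7}  ⟹  sig = [2:1,1]
  • {3,5}:  v_{3} + v_{5} = v_{0} + v_{7}  ⟹  sig = [2:1,1]
  • {0,6,7}:  v_{0} + v_{6} + v_{7} = v_{3}  ⟹  sig = [3:1]
  • {2,4,5}:  v_{2} + v_{4} + v_{5} = v_{1}  ⟹  sig = [3:1]

Signatures (|P|; sorted positive RHS coefficients), sorted:
    |P|=2: 10 collections, coeffs (), (), (), (), (1,1), (1,1), (1,1), (1,1), (1,1), (1,1)
    |P|=3: 2 collections, coeffs (1), (1)


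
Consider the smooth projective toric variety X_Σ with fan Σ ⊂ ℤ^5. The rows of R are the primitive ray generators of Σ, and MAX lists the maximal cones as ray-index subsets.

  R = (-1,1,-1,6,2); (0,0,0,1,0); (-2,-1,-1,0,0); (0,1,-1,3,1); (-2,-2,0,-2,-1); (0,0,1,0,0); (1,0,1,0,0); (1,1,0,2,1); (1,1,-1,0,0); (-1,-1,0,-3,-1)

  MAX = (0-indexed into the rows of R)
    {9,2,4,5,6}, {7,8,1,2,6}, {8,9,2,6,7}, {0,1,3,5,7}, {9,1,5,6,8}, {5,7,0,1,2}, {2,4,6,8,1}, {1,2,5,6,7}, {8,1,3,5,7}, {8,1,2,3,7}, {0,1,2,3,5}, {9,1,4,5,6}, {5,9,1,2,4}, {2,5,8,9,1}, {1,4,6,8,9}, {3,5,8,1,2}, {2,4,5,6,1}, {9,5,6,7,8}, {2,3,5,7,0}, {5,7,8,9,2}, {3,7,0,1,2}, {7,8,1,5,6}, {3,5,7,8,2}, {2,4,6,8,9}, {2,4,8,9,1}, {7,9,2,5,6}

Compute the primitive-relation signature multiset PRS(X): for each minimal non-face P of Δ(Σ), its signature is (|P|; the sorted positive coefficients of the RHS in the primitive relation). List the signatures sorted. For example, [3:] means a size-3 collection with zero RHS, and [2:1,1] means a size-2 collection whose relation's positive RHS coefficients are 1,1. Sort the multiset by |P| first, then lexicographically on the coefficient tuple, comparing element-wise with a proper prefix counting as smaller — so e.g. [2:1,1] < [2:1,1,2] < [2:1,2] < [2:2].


The 14 primitive collections of Σ (r=10, n=5):

  P = {3,4}:  v_{3} + v_{4} = v_{1} + v_{2}  so sig = [2:1,1]
  P = {3,6}:  v_{3} + v_{6} = v_{1} + v_{7}  so sig = [2:1,1]
  P = {4,7}:  v_{4} + v_{7} = v_{2} + v_{6}  so sig = [2:1,1]
  P = {0,9}:  v_{0} + v_{9} = v_{2} + v_{3} + v_{5}  so sig = [2:1,1,1]
  P = {3,9}:  v_{3} + v_{9} = v_{2} + v_{5} + v_{8}  so sig = [2:1,1,1]
  P = {0,4}:  v_{0} + v_{4} = 2·v_{1} + 2·v_{2} + v_{5} + v_{7}  so sig = [2:1,1,2,2]
  P = {0,6}:  v_{0} + v_{6} = 2·v_{1} + v_{2} + v_{5} + 2·v_{7}  so sig = [2:1,1,2,2]
  P = {0,8}:  v_{0} + v_{8} = 2·v_{3}  so sig = [2:2]
  P = {1,7,9}:  v_{1} + v_{7} + v_{9} = 0  so sig = [3:]
  P = {4,5,8}:  v_{4} + v_{5} + v_{8} = v_{1} + v_{9}  so sig = [3:1,1]
  P = {2,5,6,8}:  v_{2} + v_{5} + v_{6} + v_{8} = 0  so sig = [4:]
  P = {1,2,6,9}:  v_{1} + v_{2} + v_{6} + v_{9} = v_{4}  so sig = [4:1]
  P = {1,2,3,5,7}:  v_{1} + v_{2} + v_{3} + v_{5} + v_{7} = v_{0}  so sig = [5:1]
  P = {1,2,5,7,8}:  v_{1} + v_{2} + v_{5} + v_{7} + v_{8} = v_{3}  so sig = [5:1]

Hence PRS(X_Σ) =
{ [2:1,1] ×3,  [2:1,1,1] ×2,  [2:1,1,2,2] ×2,  [2:2],  [3:],  [3:1,1],  [4:],  [4:1],  [5:1] ×2 }


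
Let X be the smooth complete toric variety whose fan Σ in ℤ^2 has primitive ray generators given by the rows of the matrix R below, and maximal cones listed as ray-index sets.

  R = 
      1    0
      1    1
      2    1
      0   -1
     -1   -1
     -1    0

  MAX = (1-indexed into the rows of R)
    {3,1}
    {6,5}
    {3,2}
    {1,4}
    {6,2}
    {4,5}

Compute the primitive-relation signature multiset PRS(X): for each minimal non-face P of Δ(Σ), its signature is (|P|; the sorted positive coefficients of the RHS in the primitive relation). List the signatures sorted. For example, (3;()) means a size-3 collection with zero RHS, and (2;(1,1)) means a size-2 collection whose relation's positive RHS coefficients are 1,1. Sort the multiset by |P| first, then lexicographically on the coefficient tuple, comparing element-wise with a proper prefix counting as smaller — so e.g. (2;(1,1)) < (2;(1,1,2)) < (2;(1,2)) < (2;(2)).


Minimal non-faces — 9 found among 6 rays, 6 max cones:

  {1,6}:  v_{1} + v_{6} = 0  ⇒ sig = (2;())
  {2,5}:  v_{2} + v_{5} = 0  ⇒ sig = (2;())
  {1,2}:  v_{1} + v_{2} = v_{3}  ⇒ sig = (2;(1))
  {1,5}:  v_{1} + v_{5} = v_{4}  ⇒ sig = (2;(1))
  {2,4}:  v_{2} + v_{4} = v_{1}  ⇒ sig = (2;(1))
  {3,5}:  v_{3} + v_{5} = v_{1}  ⇒ sig = (2;(1))
  {3,6}:  v_{3} + v_{6} = v_{2}  ⇒ sig = (2;(1))
  {4,6}:  v_{4} + v_{6} = v_{5}  ⇒ sig = (2;(1))
  {3,4}:  v_{3} + v_{4} = 2·v_{1}  ⇒ sig = (2;(2))

Sorted signature multiset PRS(X):
[(2;()), (2;()), (2;(1)), (2;(1)), (2;(1)), (2;(1)), (2;(1)), (2;(1)), (2;(2))]


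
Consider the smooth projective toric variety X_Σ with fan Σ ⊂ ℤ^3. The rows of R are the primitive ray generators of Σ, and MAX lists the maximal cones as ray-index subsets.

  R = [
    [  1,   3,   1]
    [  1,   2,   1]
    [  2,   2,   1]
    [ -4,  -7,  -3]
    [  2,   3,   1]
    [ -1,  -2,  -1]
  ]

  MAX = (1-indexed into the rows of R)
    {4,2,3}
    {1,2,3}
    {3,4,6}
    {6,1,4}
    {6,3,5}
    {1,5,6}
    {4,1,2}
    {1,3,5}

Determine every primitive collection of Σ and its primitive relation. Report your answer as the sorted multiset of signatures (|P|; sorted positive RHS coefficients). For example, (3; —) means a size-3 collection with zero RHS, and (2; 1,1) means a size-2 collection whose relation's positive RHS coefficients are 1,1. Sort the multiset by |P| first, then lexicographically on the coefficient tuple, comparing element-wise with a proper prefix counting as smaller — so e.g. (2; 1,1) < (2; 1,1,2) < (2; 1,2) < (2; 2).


The 5 primitive collections of Σ (r=6, n=3):

  P={2,6}:  v_{2} + v_{6} = 0  →  sig = (2; —)
  P={2,5}:  v_{2} + v_{5} = v_{1} + v_{3}  →  sig = (2; 1,1)
  P={4,5}:  v_{4} + v_{5} = 2·v_{6}  →  sig = (2; 2)
  P={1,3,4}:  v_{1} + v_{3} + v_{4} = v_{6}  →  sig = (3; 1)
  P={1,3,6}:  v_{1} + v_{3} + v_{6} = v_{5}  →  sig = (3; 1)

Signatures (|P|; sorted positive RHS coefficients), sorted:
[(2; —), (2; 1,1), (2; 2), (3; 1), (3; 1)]


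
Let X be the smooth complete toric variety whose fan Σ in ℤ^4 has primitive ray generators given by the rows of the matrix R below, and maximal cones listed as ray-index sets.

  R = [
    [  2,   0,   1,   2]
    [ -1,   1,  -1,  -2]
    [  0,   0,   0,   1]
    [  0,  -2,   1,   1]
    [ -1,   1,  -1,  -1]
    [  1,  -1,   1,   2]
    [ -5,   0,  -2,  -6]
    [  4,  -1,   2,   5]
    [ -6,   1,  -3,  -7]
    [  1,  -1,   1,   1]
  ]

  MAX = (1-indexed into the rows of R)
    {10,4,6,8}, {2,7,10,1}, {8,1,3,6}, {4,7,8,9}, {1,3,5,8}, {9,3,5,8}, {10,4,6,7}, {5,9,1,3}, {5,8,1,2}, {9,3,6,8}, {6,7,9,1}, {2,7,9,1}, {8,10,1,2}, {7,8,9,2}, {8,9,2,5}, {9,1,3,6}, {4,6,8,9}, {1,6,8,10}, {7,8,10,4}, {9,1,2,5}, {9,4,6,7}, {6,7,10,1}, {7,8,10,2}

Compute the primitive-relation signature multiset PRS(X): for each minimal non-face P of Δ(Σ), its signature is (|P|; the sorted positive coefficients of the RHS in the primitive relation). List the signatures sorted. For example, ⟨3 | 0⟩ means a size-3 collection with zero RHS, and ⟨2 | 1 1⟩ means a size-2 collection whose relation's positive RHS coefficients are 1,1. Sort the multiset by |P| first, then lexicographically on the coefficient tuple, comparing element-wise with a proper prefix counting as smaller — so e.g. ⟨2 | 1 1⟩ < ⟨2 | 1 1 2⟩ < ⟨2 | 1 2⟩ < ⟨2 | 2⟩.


Δ(Σ) — 10 vertices, 15 min non-faces:

  P={2,6}:  v_{2} + v_{6} = 0  so sig = ⟨2 | 0⟩
  P={5,10}:  v_{5} + v_{10} = 0  so sig = ⟨2 | 0⟩
  P={2,3}:  v_{2} + v_{3} = v_{5}  so sig = ⟨2 | 1⟩
  P={3,10}:  v_{3} + v_{10} = v_{6}  so sig = ⟨2 | 1⟩
  P={5,6}:  v_{5} + v_{6} = v_{3}  so sig = ⟨2 | 1⟩
  P={5,7}:  v_{5} + v_{7} = v_{9}  so sig = ⟨2 | 1⟩
  P={9,10}:  v_{9} + v_{10} = v_{7}  so sig = ⟨2 | 1⟩
  P={1,4}:  v_{1} + v_{4} = v_{6} + v_{10}  so sig = ⟨2 | 1 1⟩
  P={2,4}:  v_{2} + v_{4} = v_{7} + v_{8}  so sig = ⟨2 | 1 1⟩
  P={3,7}:  v_{3} + v_{7} = v_{6} + v_{9}  so sig = ⟨2 | 1 1⟩
  P={4,5}:  v_{4} + v_{5} = v_{6} + v_{8} + v_{9}  so sig = ⟨2 | 1 1 1⟩
  P={3,4}:  v_{3} + v_{4} = 2·v_{6} + v_{8} + v_{9}  so sig = ⟨2 | 1 1 2⟩
  P={1,8,9}:  v_{1} + v_{8} + v_{9} = 0  so sig = ⟨3 | 0⟩
  P={1,7,8}:  v_{1} + v_{7} + v_{8} = v_{10}  so sig = ⟨3 | 1⟩
  P={6,7,8}:  v_{6} + v_{7} + v_{8} = v_{4}  so sig = ⟨3 | 1⟩

Hence PRS(X_Σ) =
    ⟨2 | 0⟩
    ⟨2 | 0⟩
    ⟨2 | 1⟩
    ⟨2 | 1⟩
    ⟨2 | 1⟩
    ⟨2 | 1⟩
    ⟨2 | 1⟩
    ⟨2 | 1 1⟩
    ⟨2 | 1 1⟩
    ⟨2 | 1 1⟩
    ⟨2 | 1 1 1⟩
    ⟨2 | 1 1 2⟩
    ⟨3 | 0⟩
    ⟨3 | 1⟩
    ⟨3 | 1⟩


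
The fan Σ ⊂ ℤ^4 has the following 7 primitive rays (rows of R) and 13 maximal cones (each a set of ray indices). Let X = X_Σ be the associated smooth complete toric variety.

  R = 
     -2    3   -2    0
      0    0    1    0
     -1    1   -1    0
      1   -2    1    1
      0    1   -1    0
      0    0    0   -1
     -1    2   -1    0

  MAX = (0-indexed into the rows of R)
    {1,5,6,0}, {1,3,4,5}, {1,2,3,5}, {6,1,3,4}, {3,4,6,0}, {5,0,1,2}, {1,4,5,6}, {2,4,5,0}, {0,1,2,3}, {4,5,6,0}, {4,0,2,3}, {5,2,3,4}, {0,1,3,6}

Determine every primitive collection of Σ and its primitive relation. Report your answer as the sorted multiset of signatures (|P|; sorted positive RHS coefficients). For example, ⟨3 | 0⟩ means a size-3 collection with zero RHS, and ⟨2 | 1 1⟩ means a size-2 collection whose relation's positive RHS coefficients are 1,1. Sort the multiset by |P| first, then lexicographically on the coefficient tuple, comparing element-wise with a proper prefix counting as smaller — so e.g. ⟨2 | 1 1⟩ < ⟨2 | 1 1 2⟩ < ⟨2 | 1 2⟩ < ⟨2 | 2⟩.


Δ(Σ) — 7 vertices, 5 min non-faces:

  {2,6}:  v_{2} + v_{6} = v_{0}  ⇒ sig = ⟨2 | 1⟩
  {3,5,6}:  v_{3} + v_{5} + v_{6} = 0  ⇒ sig = ⟨3 | 0⟩
  {0,3,5}:  v_{0} + v_{3} + v_{5} = v_{2}  ⇒ sig = ⟨3 | 1⟩
  {1,2,4}:  v_{1} + v_{2} + v_{4} = v_{6}  ⇒ sig = ⟨3 | 1⟩
  {0,1,4}:  v_{0} + v_{1} + v_{4} = 2·v_{6}  ⇒ sig = ⟨3 | 2⟩

Hence PRS(X_Σ) =
[⟨2 | 1⟩, ⟨3 | 0⟩, ⟨3 | 1⟩, ⟨3 | 1⟩, ⟨3 | 2⟩]


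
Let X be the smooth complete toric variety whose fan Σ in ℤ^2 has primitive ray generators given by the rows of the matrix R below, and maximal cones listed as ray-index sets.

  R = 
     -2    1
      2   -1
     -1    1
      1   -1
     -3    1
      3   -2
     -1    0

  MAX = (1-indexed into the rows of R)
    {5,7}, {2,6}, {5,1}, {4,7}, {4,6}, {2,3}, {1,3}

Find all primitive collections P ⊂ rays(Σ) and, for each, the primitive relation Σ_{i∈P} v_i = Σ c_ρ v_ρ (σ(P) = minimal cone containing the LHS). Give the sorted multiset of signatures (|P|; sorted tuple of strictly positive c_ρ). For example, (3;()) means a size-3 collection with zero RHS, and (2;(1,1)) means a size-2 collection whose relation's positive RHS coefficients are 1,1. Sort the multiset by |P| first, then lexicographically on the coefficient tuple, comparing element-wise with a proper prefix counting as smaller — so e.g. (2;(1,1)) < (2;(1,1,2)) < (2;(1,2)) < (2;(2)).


14 minimal non-faces of Δ(Σ) (on 7 rays):

  P = {1,2}:  v_{1} + v_{2} = 0  →  sig = (2;())
  P = {3,4}:  v_{3} + v_{4} = 0  →  sig = (2;())
  P = {1,4}:  v_{1} + v_{4} = v_{7}  →  sig = (2;(1))
  P = {1,6}:  v_{1} + v_{6} = v_{4}  →  sig = (2;(1))
  P = {1,7}:  v_{1} + v_{7} = v_{5}  →  sig = (2;(1))
  P = {2,4}:  v_{2} + v_{4} = v_{6}  →  sig = (2;(1))
  P = {2,5}:  v_{2} + v_{5} = v_{7}  →  sig = (2;(1))
  P = {2,7}:  v_{2} + v_{7} = v_{4}  →  sig = (2;(1))
  P = {3,6}:  v_{3} + v_{6} = v_{2}  →  sig = (2;(1))
  P = {3,7}:  v_{3} + v_{7} = v_{1}  →  sig = (2;(1))
  P = {5,6}:  v_{5} + v_{6} = v_{4} + v_{7}  →  sig = (2;(1,1))
  P = {3,5}:  v_{3} + v_{5} = 2·v_{1}  →  sig = (2;(2))
  P = {4,5}:  v_{4} + v_{5} = 2·v_{7}  →  sig = (2;(2))
  P = {6,7}:  v_{6} + v_{7} = 2·v_{4}  →  sig = (2;(2))

so the primitive-relation signature multiset is
    (2;())
    (2;())
    (2;(1))
    (2;(1))
    (2;(1))
    (2;(1))
    (2;(1))
    (2;(1))
    (2;(1))
    (2;(1))
    (2;(1,1))
    (2;(2))
    (2;(2))
    (2;(2))


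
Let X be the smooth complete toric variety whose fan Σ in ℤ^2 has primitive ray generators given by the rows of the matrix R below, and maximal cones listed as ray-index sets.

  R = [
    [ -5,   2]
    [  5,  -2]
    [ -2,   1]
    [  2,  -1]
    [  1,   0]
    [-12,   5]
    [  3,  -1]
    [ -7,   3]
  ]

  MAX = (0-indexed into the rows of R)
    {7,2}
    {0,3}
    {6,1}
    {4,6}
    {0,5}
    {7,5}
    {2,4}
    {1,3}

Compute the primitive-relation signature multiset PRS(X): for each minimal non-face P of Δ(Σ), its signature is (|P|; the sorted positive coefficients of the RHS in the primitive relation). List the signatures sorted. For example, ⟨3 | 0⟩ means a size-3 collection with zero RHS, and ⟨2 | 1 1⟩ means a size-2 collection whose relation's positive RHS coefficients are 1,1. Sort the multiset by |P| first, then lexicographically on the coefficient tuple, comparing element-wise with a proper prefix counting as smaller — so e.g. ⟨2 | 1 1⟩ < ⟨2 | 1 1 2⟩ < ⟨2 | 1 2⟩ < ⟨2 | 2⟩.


The 20 primitive collections of Σ (r=8, n=2):

  • {0,1}:  v_{0} + v_{1} = 0  ⟹  sig = ⟨2 | 0⟩
  • {2,3}:  v_{2} + v_{3} = 0  ⟹  sig = ⟨2 | 0⟩
  • {0,2}:  v_{0} + v_{2} = v_{7}  ⟹  sig = ⟨2 | 1⟩
  • {0,6}:  v_{0} + v_{6} = v_{2}  ⟹  sig = ⟨2 | 1⟩
  • {0,7}:  v_{0} + v_{7} = v_{5}  ⟹  sig = ⟨2 | 1⟩
  • {1,2}:  v_{1} + v_{2} = v_{6}  ⟹  sig = ⟨2 | 1⟩
  • {1,5}:  v_{1} + v_{5} = v_{7}  ⟹  sig = ⟨2 | 1⟩
  • {1,7}:  v_{1} + v_{7} = v_{2}  ⟹  sig = ⟨2 | 1⟩
  • {2,6}:  v_{2} + v_{6} = v_{4}  ⟹  sig = ⟨2 | 1⟩
  • {3,4}:  v_{3} + v_{4} = v_{6}  ⟹  sig = ⟨2 | 1⟩
  • {3,6}:  v_{3} + v_{6} = v_{1}  ⟹  sig = ⟨2 | 1⟩
  • {3,7}:  v_{3} + v_{7} = v_{0}  ⟹  sig = ⟨2 | 1⟩
  • {5,6}:  v_{5} + v_{6} = v_{2} + v_{7}  ⟹  sig = ⟨2 | 1 1⟩
  • {4,5}:  v_{4} + v_{5} = 2·v_{2} + v_{7}  ⟹  sig = ⟨2 | 1 2⟩
  • {0,4}:  v_{0} + v_{4} = 2·v_{2}  ⟹  sig = ⟨2 | 2⟩
  • {1,4}:  v_{1} + v_{4} = 2·v_{6}  ⟹  sig = ⟨2 | 2⟩
  • {2,5}:  v_{2} + v_{5} = 2·v_{7}  ⟹  sig = ⟨2 | 2⟩
  • {3,5}:  v_{3} + v_{5} = 2·v_{0}  ⟹  sig = ⟨2 | 2⟩
  • {6,7}:  v_{6} + v_{7} = 2·v_{2}  ⟹  sig = ⟨2 | 2⟩
  • {4,7}:  v_{4} + v_{7} = 3·v_{2}  ⟹  sig = ⟨2 | 3⟩

Signatures (|P|; sorted positive RHS coefficients), sorted:
    |P|=2: 20 collections, coeffs (), (), (1), (1), (1), (1), (1), (1), (1), (1), (1), (1), (1,1), (1,2), (2), (2), (2), (2), (2), (3)


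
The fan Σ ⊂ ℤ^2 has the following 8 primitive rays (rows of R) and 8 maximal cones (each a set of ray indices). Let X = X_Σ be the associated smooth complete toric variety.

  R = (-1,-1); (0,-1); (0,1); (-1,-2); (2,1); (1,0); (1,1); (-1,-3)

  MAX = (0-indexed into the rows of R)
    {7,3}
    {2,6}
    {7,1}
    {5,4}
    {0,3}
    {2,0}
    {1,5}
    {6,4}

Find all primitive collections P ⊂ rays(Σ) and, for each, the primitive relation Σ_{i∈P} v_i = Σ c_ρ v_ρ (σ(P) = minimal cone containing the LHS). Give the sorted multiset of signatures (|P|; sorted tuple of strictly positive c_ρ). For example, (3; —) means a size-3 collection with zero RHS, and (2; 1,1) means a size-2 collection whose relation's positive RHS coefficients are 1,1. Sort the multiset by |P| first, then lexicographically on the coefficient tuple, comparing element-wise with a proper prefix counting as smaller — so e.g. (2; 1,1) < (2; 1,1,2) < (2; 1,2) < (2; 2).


Minimal non-faces — 20 found among 8 rays, 8 max cones:

  {0,6}:  v_{0} + v_{6} = 0  ⇒ sig = (2; —)
  {1,2}:  v_{1} + v_{2} = 0  ⇒ sig = (2; —)
  {0,1}:  v_{0} + v_{1} = v_{3}  ⇒ sig = (2; 1)
  {0,4}:  v_{0} + v_{4} = v_{5}  ⇒ sig = (2; 1)
  {0,5}:  v_{0} + v_{5} = v_{1}  ⇒ sig = (2; 1)
  {1,3}:  v_{1} + v_{3} = v_{7}  ⇒ sig = (2; 1)
  {1,6}:  v_{1} + v_{6} = v_{5}  ⇒ sig = (2; 1)
  {2,3}:  v_{2} + v_{3} = v_{0}  ⇒ sig = (2; 1)
  {2,5}:  v_{2} + v_{5} = v_{6}  ⇒ sig = (2; 1)
  {2,7}:  v_{2} + v_{7} = v_{3}  ⇒ sig = (2; 1)
  {3,6}:  v_{3} + v_{6} = v_{1}  ⇒ sig = (2; 1)
  {5,6}:  v_{5} + v_{6} = v_{4}  ⇒ sig = (2; 1)
  {3,4}:  v_{3} + v_{4} = v_{1} + v_{5}  ⇒ sig = (2; 1,1)
  {4,7}:  v_{4} + v_{7} = 2·v_{1} + v_{5}  ⇒ sig = (2; 1,2)
  {0,7}:  v_{0} + v_{7} = 2·v_{3}  ⇒ sig = (2; 2)
  {1,4}:  v_{1} + v_{4} = 2·v_{5}  ⇒ sig = (2; 2)
  {2,4}:  v_{2} + v_{4} = 2·v_{6}  ⇒ sig = (2; 2)
  {3,5}:  v_{3} + v_{5} = 2·v_{1}  ⇒ sig = (2; 2)
  {6,7}:  v_{6} + v_{7} = 2·v_{1}  ⇒ sig = (2; 2)
  {5,7}:  v_{5} + v_{7} = 3·v_{1}  ⇒ sig = (2; 3)

Signatures (|P|; sorted positive RHS coefficients), sorted:
    |P|=2: 20 collections, coeffs (), (), (1), (1), (1), (1), (1), (1), (1), (1), (1), (1), (1,1), (1,2), (2), (2), (2), (2), (2), (3)


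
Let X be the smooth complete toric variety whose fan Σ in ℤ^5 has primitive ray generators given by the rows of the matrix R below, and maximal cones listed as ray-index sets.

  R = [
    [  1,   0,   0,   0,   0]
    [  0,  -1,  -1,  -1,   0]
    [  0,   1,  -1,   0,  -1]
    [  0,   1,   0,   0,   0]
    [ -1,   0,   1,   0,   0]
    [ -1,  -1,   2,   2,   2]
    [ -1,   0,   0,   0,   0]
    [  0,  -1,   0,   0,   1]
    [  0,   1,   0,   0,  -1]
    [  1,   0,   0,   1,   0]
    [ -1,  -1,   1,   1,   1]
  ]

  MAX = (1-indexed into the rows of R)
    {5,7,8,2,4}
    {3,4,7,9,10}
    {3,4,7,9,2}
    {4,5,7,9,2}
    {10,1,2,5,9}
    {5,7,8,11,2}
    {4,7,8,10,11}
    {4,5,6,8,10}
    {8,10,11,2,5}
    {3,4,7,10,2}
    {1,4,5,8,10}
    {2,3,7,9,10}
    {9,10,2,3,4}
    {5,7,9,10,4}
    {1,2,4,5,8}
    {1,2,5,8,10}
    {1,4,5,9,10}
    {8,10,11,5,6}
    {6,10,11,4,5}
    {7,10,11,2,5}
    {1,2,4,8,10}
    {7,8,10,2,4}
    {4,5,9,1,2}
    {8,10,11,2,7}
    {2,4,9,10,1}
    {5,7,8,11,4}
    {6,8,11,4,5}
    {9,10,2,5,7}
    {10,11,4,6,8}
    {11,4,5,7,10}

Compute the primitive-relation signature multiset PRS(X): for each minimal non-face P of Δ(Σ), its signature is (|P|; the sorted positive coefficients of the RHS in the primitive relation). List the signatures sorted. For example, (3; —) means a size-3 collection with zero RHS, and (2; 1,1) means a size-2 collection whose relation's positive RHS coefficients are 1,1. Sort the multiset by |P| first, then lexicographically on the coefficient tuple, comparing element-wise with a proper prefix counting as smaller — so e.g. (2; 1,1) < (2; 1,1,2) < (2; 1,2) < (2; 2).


|primitive collections| = 18. Relations:

  {1,7}:  v_{1} + v_{7} = 0 — sig = (2; —)
  {8,9}:  v_{8} + v_{9} = 0 — sig = (2; —)
  {2,6}:  v_{2} + v_{6} = v_{8} + v_{11} — sig = (2; 1,1)
  {3,5}:  v_{3} + v_{5} = v_{7} + v_{9} — sig = (2; 1,1)
  {1,11}:  v_{1} + v_{11} = v_{5} + v_{8} + v_{10} — sig = (2; 1,1,1)
  {9,11}:  v_{9} + v_{11} = v_{5} + v_{7} + v_{10} — sig = (2; 1,1,1)
  {1,3}:  v_{1} + v_{3} = v_{2} + v_{4} + v_{9} + v_{10} — sig = (2; 1,1,1,1)
  {3,6}:  v_{3} + v_{6} = v_{4} + v_{7} + v_{10} + v_{11} — sig = (2; 1,1,1,1)
  {3,8}:  v_{3} + v_{8} = v_{2} + v_{4} + v_{7} + v_{10} — sig = (2; 1,1,1,1)
  {6,9}:  v_{6} + v_{9} = v_{4} + v_{5} + v_{10} + v_{11} — sig = (2; 1,1,1,1)
  {3,11}:  v_{3} + v_{11} = 2·v_{7} + v_{10} — sig = (2; 1,2)
  {6,7}:  v_{6} + v_{7} = v_{4} + 2·v_{11} — sig = (2; 1,2)
  {1,6}:  v_{1} + v_{6} = v_{4} + 2·v_{5} + 2·v_{8} + 2·v_{10} — sig = (2; 1,2,2,2)
  {2,4,11}:  v_{2} + v_{4} + v_{11} = v_{7} + v_{8} — sig = (3; 1,1)
  {2,4,5,10}:  v_{2} + v_{4} + v_{5} + v_{10} = 0 — sig = (4; —)
  {5,7,8,10}:  v_{5} + v_{7} + v_{8} + v_{10} = v_{11} — sig = (4; 1)
  {2,4,7,9,10}:  v_{2} + v_{4} + v_{7} + v_{9} + v_{10} = v_{3} — sig = (5; 1)
  {4,5,8,10,11}:  v_{4} + v_{5} + v_{8} + v_{10} + v_{11} = v_{6} — sig = (5; 1)

so the primitive-relation signature multiset is
{ (2; —) ×2,  (2; 1,1) ×2,  (2; 1,1,1) ×2,  (2; 1,1,1,1) ×4,  (2; 1,2) ×2,  (2; 1,2,2,2),  (3; 1,1),  (4; —),  (4; 1),  (5; 1) ×2 }


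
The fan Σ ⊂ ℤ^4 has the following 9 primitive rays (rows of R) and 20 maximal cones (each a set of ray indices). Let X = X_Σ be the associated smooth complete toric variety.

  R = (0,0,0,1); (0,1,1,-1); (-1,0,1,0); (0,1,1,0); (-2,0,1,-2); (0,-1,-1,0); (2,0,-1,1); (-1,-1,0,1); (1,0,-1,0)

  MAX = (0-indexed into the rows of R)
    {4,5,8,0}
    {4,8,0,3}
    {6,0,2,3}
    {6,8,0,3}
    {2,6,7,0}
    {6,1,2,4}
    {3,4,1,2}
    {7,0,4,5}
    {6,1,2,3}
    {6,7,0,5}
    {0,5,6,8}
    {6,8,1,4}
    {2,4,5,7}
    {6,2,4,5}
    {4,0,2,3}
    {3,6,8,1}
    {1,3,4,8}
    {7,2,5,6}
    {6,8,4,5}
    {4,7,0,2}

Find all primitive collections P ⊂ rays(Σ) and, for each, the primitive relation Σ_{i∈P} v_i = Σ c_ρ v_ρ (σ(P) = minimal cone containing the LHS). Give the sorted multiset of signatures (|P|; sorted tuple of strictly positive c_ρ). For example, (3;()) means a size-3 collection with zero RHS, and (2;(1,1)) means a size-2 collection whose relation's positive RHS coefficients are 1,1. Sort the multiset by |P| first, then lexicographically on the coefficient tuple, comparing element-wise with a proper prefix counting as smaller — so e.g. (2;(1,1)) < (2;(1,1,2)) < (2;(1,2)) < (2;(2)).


Δ(Σ) — 9 vertices, 11 min non-faces:

  {2,8}:  v_{2} + v_{8} = 0  ⇒ sig = (2;())
  {3,5}:  v_{3} + v_{5} = 0  ⇒ sig = (2;())
  {0,1}:  v_{0} + v_{1} = v_{3}  ⇒ sig = (2;(1))
  {1,7}:  v_{1} + v_{7} = v_{2}  ⇒ sig = (2;(1))
  {1,5}:  v_{1} + v_{5} = v_{4} + v_{6}  ⇒ sig = (2;(1,1))
  {3,7}:  v_{3} + v_{7} = v_{0} + v_{2}  ⇒ sig = (2;(1,1))
  {7,8}:  v_{7} + v_{8} = v_{0} + v_{5}  ⇒ sig = (2;(1,1))
  {0,4,6}:  v_{0} + v_{4} + v_{6} = 0  ⇒ sig = (3;())
  {0,2,5}:  v_{0} + v_{2} + v_{5} = v_{7}  ⇒ sig = (3;(1))
  {3,4,6}:  v_{3} + v_{4} + v_{6} = v_{1}  ⇒ sig = (3;(1))
  {4,6,7}:  v_{4} + v_{6} + v_{7} = v_{2} + v_{5}  ⇒ sig = (3;(1,1))

Signatures (|P|; sorted positive RHS coefficients), sorted:
    (2;())
    (2;())
    (2;(1))
    (2;(1))
    (2;(1,1))
    (2;(1,1))
    (2;(1,1))
    (3;())
    (3;(1))
    (3;(1))
    (3;(1,1))


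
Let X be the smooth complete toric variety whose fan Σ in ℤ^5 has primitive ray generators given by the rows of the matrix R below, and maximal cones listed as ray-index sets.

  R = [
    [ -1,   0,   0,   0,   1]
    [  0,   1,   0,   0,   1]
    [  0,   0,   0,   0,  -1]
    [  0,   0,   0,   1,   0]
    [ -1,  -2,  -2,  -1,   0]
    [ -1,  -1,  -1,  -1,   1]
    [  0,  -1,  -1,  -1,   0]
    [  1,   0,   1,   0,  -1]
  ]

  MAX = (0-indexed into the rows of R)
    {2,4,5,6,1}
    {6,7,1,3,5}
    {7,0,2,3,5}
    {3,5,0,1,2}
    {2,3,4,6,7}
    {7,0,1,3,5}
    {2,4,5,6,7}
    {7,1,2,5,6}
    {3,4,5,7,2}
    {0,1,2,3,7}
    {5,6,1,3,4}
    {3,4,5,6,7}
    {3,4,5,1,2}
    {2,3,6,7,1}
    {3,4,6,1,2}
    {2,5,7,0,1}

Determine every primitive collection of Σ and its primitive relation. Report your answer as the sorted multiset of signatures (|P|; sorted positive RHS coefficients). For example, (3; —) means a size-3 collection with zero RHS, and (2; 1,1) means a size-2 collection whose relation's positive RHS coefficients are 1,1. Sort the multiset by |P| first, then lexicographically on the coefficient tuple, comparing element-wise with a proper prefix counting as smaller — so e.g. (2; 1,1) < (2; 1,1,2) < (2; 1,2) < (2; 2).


Minimal non-faces — 5 found among 8 rays, 16 max cones:

  • {0,6}:  v_{0} + v_{6} = v_{5}  ⇒ sig = (2; 1)
  • {0,4}:  v_{0} + v_{4} = v_{2} + v_{3} + 2·v_{5}  ⇒ sig = (2; 1,1,2)
  • {1,4,7}:  v_{1} + v_{4} + v_{7} = v_{6}  ⇒ sig = (3; 1)
  • {2,3,5,6}:  v_{2} + v_{3} + v_{5} + v_{6} = v_{4}  ⇒ sig = (4; 1)
  • {1,2,3,5,7}:  v_{1} + v_{2} + v_{3} + v_{5} + v_{7} = 0  ⇒ sig = (5; —)

Hence PRS(X_Σ) =
    (2; 1)
    (2; 1,1,2)
    (3; 1)
    (4; 1)
    (5; —)


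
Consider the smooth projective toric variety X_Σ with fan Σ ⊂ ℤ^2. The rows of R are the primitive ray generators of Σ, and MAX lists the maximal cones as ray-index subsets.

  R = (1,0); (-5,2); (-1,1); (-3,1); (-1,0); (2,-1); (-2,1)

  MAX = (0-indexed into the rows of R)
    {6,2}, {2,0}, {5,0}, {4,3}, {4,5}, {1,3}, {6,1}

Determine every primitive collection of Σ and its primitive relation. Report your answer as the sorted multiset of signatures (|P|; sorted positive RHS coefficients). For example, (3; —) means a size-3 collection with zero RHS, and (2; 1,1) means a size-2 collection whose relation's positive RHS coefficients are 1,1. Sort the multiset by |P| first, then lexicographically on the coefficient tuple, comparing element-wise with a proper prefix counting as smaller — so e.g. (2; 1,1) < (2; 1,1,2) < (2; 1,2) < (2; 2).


Minimal non-faces — 14 found among 7 rays, 7 max cones:

  • {0,4}:  v_{0} + v_{4} = 0  ⇒ sig = (2; —)
  • {5,6}:  v_{5} + v_{6} = 0  ⇒ sig = (2; —)
  • {0,3}:  v_{0} + v_{3} = v_{6}  ⇒ sig = (2; 1)
  • {0,6}:  v_{0} + v_{6} = v_{2}  ⇒ sig = (2; 1)
  • {1,5}:  v_{1} + v_{5} = v_{3}  ⇒ sig = (2; 1)
  • {2,4}:  v_{2} + v_{4} = v_{6}  ⇒ sig = (2; 1)
  • {2,5}:  v_{2} + v_{5} = v_{0}  ⇒ sig = (2; 1)
  • {3,5}:  v_{3} + v_{5} = v_{4}  ⇒ sig = (2; 1)
  • {3,6}:  v_{3} + v_{6} = v_{1}  ⇒ sig = (2; 1)
  • {4,6}:  v_{4} + v_{6} = v_{3}  ⇒ sig = (2; 1)
  • {0,1}:  v_{0} + v_{1} = 2·v_{6}  ⇒ sig = (2; 2)
  • {1,4}:  v_{1} + v_{4} = 2·v_{3}  ⇒ sig = (2; 2)
  • {2,3}:  v_{2} + v_{3} = 2·v_{6}  ⇒ sig = (2; 2)
  • {1,2}:  v_{1} + v_{2} = 3·v_{6}  ⇒ sig = (2; 3)

so the primitive-relation signature multiset is
    (2; —)
    (2; —)
    (2; 1)
    (2; 1)
    (2; 1)
    (2; 1)
    (2; 1)
    (2; 1)
    (2; 1)
    (2; 1)
    (2; 2)
    (2; 2)
    (2; 2)
    (2; 3)


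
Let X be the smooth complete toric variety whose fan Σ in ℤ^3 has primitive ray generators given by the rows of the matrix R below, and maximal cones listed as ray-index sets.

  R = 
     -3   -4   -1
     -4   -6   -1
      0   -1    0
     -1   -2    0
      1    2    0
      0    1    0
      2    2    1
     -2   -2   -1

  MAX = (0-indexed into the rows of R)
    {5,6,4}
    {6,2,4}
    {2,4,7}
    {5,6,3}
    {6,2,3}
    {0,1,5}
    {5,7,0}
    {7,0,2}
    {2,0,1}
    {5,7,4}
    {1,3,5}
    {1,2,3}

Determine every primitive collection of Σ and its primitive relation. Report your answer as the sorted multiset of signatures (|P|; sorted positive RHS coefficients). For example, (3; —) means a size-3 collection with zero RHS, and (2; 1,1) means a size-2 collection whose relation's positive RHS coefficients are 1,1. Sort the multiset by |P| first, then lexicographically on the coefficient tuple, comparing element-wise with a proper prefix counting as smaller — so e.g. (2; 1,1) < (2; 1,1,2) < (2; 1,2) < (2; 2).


The 10 primitive collections of Σ (r=8, n=3):

  • {2,5}:  v_{2} + v_{5} = 0 — sig = (2; —)
  • {3,4}:  v_{3} + v_{4} = 0 — sig = (2; —)
  • {6,7}:  v_{6} + v_{7} = 0 — sig = (2; —)
  • {0,3}:  v_{0} + v_{3} = v_{1} — sig = (2; 1)
  • {0,4}:  v_{0} + v_{4} = v_{7} — sig = (2; 1)
  • {0,6}:  v_{0} + v_{6} = v_{3} — sig = (2; 1)
  • {1,4}:  v_{1} + v_{4} = v_{0} — sig = (2; 1)
  • {3,7}:  v_{3} + v_{7} = v_{0} — sig = (2; 1)
  • {1,6}:  v_{1} + v_{6} = 2·v_{3} — sig = (2; 2)
  • {1,7}:  v_{1} + v_{7} = 2·v_{0} — sig = (2; 2)

Signatures (|P|; sorted positive RHS coefficients), sorted:
    |P|=2: 10 collections, coeffs (), (), (), (1), (1), (1), (1), (1), (2), (2)


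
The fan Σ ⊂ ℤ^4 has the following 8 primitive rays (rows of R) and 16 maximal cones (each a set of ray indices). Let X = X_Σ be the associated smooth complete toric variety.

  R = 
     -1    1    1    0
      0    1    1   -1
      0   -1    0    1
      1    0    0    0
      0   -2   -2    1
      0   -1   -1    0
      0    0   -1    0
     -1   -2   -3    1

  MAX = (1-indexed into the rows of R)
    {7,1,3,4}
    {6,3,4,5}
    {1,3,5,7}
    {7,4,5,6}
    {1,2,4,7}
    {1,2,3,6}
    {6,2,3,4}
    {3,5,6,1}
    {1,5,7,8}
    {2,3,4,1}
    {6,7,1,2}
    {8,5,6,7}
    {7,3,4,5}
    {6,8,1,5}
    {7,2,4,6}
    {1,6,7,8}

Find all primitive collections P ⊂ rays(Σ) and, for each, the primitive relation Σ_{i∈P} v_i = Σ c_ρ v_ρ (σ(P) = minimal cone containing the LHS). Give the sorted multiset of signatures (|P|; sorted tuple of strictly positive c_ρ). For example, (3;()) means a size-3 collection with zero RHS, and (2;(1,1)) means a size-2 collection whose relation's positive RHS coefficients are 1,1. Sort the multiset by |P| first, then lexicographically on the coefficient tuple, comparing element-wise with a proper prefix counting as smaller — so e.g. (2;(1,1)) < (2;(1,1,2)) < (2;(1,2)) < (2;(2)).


9 collections generate NE(X_Σ); each relation:

  {2,5}:  v_{2} + v_{5} = v_{6} ; sig = (2;(1))
  {4,8}:  v_{4} + v_{8} = v_{5} + v_{7} ; sig = (2;(1,1))
  {2,8}:  v_{2} + v_{8} = v_{1} + 2·v_{6} + v_{7} ; sig = (2;(1,1,2))
  {3,8}:  v_{3} + v_{8} = v_{1} + 2·v_{5} ; sig = (2;(1,2))
  {1,4,6}:  v_{1} + v_{4} + v_{6} = 0 ; sig = (3;())
  {2,3,7}:  v_{2} + v_{3} + v_{7} = 0 ; sig = (3;())
  {3,6,7}:  v_{3} + v_{6} + v_{7} = v_{5} ; sig = (3;(1))
  {1,4,5}:  v_{1} + v_{4} + v_{5} = v_{3} + v_{7} ; sig = (3;(1,1))
  {1,5,6,7}:  v_{1} + v_{5} + v_{6} + v_{7} = v_{8} ; sig = (4;(1))

Hence PRS(X_Σ) =
[(2;(1)), (2;(1,1)), (2;(1,1,2)), (2;(1,2)), (3;()), (3;()), (3;(1)), (3;(1,1)), (4;(1))]


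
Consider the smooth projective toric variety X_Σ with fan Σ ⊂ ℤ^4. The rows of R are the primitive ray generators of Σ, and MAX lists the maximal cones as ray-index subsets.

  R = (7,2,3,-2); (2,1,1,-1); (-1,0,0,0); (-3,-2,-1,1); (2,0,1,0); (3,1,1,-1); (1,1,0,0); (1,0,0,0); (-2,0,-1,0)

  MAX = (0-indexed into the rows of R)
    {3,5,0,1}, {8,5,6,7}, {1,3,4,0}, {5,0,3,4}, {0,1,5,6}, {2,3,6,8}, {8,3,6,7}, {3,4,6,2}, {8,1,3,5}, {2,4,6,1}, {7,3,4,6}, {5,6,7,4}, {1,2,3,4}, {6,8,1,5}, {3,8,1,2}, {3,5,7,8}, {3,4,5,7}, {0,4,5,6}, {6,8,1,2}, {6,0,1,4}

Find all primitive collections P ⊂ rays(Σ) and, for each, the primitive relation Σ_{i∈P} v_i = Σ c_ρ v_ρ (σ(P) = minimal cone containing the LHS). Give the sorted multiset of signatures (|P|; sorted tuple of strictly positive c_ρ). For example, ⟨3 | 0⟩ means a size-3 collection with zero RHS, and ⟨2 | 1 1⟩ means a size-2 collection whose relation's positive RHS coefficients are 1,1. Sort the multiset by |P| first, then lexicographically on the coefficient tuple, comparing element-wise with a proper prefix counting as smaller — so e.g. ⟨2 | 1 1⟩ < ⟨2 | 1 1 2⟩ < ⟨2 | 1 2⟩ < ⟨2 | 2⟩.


Primitive collections (11):

  P = {2,7}:  v_{2} + v_{7} = 0  ⟹  sig = ⟨2 | 0⟩
  P = {4,8}:  v_{4} + v_{8} = 0  ⟹  sig = ⟨2 | 0⟩
  P = {1,7}:  v_{1} + v_{7} = v_{5}  ⟹  sig = ⟨2 | 1⟩
  P = {2,5}:  v_{2} + v_{5} = v_{1}  ⟹  sig = ⟨2 | 1⟩
  P = {0,8}:  v_{0} + v_{8} = v_{1} + v_{5}  ⟹  sig = ⟨2 | 1 1⟩
  P = {0,2}:  v_{0} + v_{2} = 2·v_{1} + v_{4}  ⟹  sig = ⟨2 | 1 2⟩
  P = {0,7}:  v_{0} + v_{7} = v_{4} + 2·v_{5}  ⟹  sig = ⟨2 | 1 2⟩
  P = {1,3,6}:  v_{1} + v_{3} + v_{6} = 0  ⟹  sig = ⟨3 | 0⟩
  P = {1,4,5}:  v_{1} + v_{4} + v_{5} = v_{0}  ⟹  sig = ⟨3 | 1⟩
  P = {3,5,6}:  v_{3} + v_{5} + v_{6} = v_{7}  ⟹  sig = ⟨3 | 1⟩
  P = {0,3,6}:  v_{0} + v_{3} + v_{6} = v_{4} + v_{5}  ⟹  sig = ⟨3 | 1 1⟩

Sorted signature multiset PRS(X):
    |P|=2: 7 collections, coeffs (), (), (1), (1), (1,1), (1,2), (1,2)
    |P|=3: 4 collections, coeffs (), (1), (1), (1,1)


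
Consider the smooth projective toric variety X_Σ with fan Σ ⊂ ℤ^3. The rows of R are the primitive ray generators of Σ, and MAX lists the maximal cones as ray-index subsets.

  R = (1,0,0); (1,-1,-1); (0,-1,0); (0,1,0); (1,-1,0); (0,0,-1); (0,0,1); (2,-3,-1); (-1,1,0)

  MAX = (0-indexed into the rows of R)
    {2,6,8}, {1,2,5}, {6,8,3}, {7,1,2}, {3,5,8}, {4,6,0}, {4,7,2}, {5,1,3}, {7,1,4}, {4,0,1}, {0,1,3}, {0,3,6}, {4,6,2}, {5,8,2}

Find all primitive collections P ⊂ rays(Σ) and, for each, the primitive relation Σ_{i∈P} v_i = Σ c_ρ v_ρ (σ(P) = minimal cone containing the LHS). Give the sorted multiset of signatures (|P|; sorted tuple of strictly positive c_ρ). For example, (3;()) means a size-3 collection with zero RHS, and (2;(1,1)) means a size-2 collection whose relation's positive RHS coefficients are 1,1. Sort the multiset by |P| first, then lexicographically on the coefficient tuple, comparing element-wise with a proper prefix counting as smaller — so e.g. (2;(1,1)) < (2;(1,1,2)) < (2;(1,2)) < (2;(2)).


Primitive collections (16):

  {2,3}:  v_{2} + v_{3} = 0  →  sig = (2;())
  {4,8}:  v_{4} + v_{8} = 0  →  sig = (2;())
  {5,6}:  v_{5} + v_{6} = 0  →  sig = (2;())
  {0,2}:  v_{0} + v_{2} = v_{4}  →  sig = (2;(1))
  {0,8}:  v_{0} + v_{8} = v_{3}  →  sig = (2;(1))
  {1,6}:  v_{1} + v_{6} = v_{4}  →  sig = (2;(1))
  {1,8}:  v_{1} + v_{8} = v_{5}  →  sig = (2;(1))
  {3,4}:  v_{3} + v_{4} = v_{0}  →  sig = (2;(1))
  {4,5}:  v_{4} + v_{5} = v_{1}  →  sig = (2;(1))
  {0,5}:  v_{0} + v_{5} = v_{1} + v_{3}  →  sig = (2;(1,1))
  {3,7}:  v_{3} + v_{7} = v_{1} + v_{4}  →  sig = (2;(1,1))
  {7,8}:  v_{7} + v_{8} = v_{1} + v_{2}  →  sig = (2;(1,1))
  {0,7}:  v_{0} + v_{7} = v_{1} + 2·v_{4}  →  sig = (2;(1,2))
  {5,7}:  v_{5} + v_{7} = 2·v_{1} + v_{2}  →  sig = (2;(1,2))
  {6,7}:  v_{6} + v_{7} = v_{2} + 2·v_{4}  →  sig = (2;(1,2))
  {1,2,4}:  v_{1} + v_{2} + v_{4} = v_{7}  →  sig = (3;(1))

so the primitive-relation signature multiset is
    |P|=2: 15 collections, coeffs (), (), (), (1), (1), (1), (1), (1), (1), (1,1), (1,1), (1,1), (1,2), (1,2), (1,2)
    |P|=3: 1 collection, coeffs (1)


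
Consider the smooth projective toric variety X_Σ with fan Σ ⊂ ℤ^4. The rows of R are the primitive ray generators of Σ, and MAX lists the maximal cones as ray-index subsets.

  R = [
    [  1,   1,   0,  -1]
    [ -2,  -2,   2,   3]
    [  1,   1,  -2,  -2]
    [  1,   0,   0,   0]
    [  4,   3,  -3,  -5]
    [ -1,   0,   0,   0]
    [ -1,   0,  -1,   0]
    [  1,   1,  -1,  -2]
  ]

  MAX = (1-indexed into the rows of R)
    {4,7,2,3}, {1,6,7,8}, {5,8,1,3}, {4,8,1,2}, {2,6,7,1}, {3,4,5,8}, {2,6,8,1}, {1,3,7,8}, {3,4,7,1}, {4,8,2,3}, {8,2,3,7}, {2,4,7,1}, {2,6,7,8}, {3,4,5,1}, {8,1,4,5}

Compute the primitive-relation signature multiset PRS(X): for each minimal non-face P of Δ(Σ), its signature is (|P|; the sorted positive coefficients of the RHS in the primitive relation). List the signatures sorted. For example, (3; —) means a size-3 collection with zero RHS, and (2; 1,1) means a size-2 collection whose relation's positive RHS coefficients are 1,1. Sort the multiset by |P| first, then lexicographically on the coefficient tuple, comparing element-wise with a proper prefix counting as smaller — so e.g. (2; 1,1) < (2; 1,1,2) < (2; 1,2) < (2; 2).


Minimal non-faces — 9 found among 8 rays, 15 max cones:

  • {4,6}:  v_{4} + v_{6} = 0  ⟹  sig = (2; —)
  • {2,5}:  v_{2} + v_{5} = v_{4} + v_{8}  ⟹  sig = (2; 1,1)
  • {3,6}:  v_{3} + v_{6} = v_{7} + v_{8}  ⟹  sig = (2; 1,1)
  • {5,6}:  v_{5} + v_{6} = v_{1} + v_{3} + v_{8}  ⟹  sig = (2; 1,1,1)
  • {5,7}:  v_{5} + v_{7} = v_{1} + 2·v_{3}  ⟹  sig = (2; 1,2)
  • {1,2,3}:  v_{1} + v_{2} + v_{3} = 0  ⟹  sig = (3; —)
  • {4,7,8}:  v_{4} + v_{7} + v_{8} = v_{3}  ⟹  sig = (3; 1)
  • {1,2,7,8}:  v_{1} + v_{2} + v_{7} + v_{8} = v_{6}  ⟹  sig = (4; 1)
  • {1,3,4,8}:  v_{1} + v_{3} + v_{4} + v_{8} = v_{5}  ⟹  sig = (4; 1)

Signatures (|P|; sorted positive RHS coefficients), sorted:
{ (2; —),  (2; 1,1) ×2,  (2; 1,1,1),  (2; 1,2),  (3; —),  (3; 1),  (4; 1) ×2 }


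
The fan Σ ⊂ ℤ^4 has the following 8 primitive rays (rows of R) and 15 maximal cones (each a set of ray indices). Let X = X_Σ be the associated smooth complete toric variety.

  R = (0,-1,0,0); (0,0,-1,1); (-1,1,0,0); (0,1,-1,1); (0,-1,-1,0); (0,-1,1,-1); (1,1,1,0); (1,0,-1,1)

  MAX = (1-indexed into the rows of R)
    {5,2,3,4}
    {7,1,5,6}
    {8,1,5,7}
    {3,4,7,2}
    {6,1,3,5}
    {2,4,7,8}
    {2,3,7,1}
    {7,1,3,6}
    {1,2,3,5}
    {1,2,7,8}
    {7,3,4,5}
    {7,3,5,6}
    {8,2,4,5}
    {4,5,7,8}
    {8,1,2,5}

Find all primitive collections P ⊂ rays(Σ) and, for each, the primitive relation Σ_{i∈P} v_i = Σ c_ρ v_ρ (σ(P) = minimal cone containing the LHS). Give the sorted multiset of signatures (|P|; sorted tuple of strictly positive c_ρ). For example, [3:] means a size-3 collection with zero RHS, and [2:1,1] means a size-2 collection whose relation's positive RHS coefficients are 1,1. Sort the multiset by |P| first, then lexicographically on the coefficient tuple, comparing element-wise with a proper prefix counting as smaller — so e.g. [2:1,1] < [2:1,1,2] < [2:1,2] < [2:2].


Primitive collections (7):

  P={4,6}:  v_{4} + v_{6} = 0  ⟹  sig = [2:]
  P={1,4}:  v_{1} + v_{4} = v_{2}  ⟹  sig = [2:1]
  P={2,6}:  v_{2} + v_{6} = v_{1}  ⟹  sig = [2:1]
  P={3,8}:  v_{3} + v_{8} = v_{4}  ⟹  sig = [2:1]
  P={6,8}:  v_{6} + v_{8} = v_{1} + v_{5} + v_{7}  ⟹  sig = [2:1,1,1]
  P={2,5,7}:  v_{2} + v_{5} + v_{7} = v_{8}  ⟹  sig = [3:1]
  P={1,3,5,7}:  v_{1} + v_{3} + v_{5} + v_{7} = 0  ⟹  sig = [4:]

Sorted signature multiset PRS(X):
    [2:]
    [2:1]
    [2:1]
    [2:1]
    [2:1,1,1]
    [3:1]
    [4:]
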